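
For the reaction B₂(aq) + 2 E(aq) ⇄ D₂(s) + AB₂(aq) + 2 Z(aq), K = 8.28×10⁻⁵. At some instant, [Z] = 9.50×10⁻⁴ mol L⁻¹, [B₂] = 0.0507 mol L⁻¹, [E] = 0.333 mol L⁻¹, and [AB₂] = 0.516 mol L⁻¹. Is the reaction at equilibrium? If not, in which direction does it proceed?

no net change (already at equilibrium)

(D₂ is a pure solid — omitted from Q.)
Q = [AB₂]·[Z]² / ([B₂]·[E]²) = (0.516)·(9.50×10⁻⁴)² / ((0.0507)·(0.333)²) = 8.28×10⁻⁵
Q = 8.28×10⁻⁵ = K, so the system is already at equilibrium.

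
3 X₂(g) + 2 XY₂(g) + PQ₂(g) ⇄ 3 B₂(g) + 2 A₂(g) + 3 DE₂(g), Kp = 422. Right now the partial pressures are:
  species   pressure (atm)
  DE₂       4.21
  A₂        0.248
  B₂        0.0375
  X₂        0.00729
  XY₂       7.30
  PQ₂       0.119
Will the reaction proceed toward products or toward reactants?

Qp = P(B₂)³·P(A₂)²·P(DE₂)³ / (P(X₂)³·P(XY₂)²·P(PQ₂)) = (0.0375)³·(0.248)²·(4.21)³ / ((0.00729)³·(7.30)²·(0.119)) = 98.5
Qp = 98.5 < Kp = 422, so the forward reaction proceeds.

forward (toward products)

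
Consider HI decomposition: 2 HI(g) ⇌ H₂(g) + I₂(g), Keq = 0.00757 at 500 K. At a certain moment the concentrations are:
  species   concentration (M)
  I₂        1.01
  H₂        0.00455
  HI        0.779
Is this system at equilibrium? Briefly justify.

Q = [H₂]·[I₂] / [HI]² = (0.00455)·(1.01) / (0.779)² = 0.00757
Q = 0.00757 = Keq; the system is at equilibrium.

yes, at equilibrium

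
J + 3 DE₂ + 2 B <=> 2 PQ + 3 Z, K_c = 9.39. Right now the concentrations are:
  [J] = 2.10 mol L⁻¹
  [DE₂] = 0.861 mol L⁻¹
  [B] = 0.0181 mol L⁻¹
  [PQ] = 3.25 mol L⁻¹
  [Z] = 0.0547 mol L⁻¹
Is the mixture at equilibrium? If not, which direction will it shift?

Q_c = [PQ]²·[Z]³ / ([J]·[DE₂]³·[B]²) = (3.25)²·(0.0547)³ / ((2.10)·(0.861)³·(0.0181)²) = 3.94
Q_c = 3.94 < K_c = 9.39: net forward reaction.

no; Q < K, reaction proceeds forward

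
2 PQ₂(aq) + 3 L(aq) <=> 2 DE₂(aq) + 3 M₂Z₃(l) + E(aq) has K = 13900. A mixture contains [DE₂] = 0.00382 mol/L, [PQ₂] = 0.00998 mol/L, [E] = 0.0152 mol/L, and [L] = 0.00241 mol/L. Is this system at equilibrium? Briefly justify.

no; Q > K, reaction proceeds in reverse

(M₂Z₃ is a pure liquid — omitted from Q.)
Q = [DE₂]²·[E] / ([PQ₂]²·[L]³) = (0.00382)²·(0.0152) / ((0.00998)²·(0.00241)³) = 1.59e5
Q = 1.59e5 > K = 13900: net reverse reaction.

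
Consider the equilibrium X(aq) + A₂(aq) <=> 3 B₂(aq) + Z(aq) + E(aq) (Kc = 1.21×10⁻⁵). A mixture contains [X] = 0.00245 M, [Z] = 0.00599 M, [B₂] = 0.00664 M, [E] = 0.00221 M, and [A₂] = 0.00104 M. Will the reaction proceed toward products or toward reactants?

toward products

Qc = [B₂]³·[Z]·[E] / ([X]·[A₂]) = (0.00664)³·(0.00599)·(0.00221) / ((0.00245)·(0.00104)) = 1.52×10⁻⁶
Qc = 1.52×10⁻⁶ < Kc = 1.21×10⁻⁵, so the forward reaction proceeds.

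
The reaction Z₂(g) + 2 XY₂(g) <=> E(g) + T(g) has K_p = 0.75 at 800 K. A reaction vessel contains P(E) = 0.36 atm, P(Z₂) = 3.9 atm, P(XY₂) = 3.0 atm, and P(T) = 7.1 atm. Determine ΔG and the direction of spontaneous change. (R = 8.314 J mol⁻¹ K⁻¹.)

Q_p = P(E)·P(T) / (P(Z₂)·P(XY₂)²) = (0.36)·(7.1) / ((3.9)·(3.0)²) = 0.0728
ΔG = RT ln(Q_p/K_p) = (8.314 J mol⁻¹ K⁻¹)(800 K) × ln(0.0728/0.75)
   = (6.651 kJ/mol)(-2.332) = -15.5 kJ/mol
ΔG < 0, so the forward reaction is spontaneous (proceeds forward).

ΔG = -15.5 kJ/mol; the forward reaction is spontaneous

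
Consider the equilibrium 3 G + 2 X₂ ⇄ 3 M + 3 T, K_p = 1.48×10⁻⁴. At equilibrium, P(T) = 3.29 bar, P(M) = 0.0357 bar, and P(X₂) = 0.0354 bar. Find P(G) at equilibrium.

At equilibrium, K_p = P(M)³·P(T)³ / (P(G)³·P(X₂)²) = 1.48×10⁻⁴.
(0.0357)³·(3.29)³ / ((P(G))³·(0.0354)²) = 1.48×10⁻⁴
P(G)³ = 8740 ⇒ P(G) = 20.6 bar

P(G) = 20.6 bar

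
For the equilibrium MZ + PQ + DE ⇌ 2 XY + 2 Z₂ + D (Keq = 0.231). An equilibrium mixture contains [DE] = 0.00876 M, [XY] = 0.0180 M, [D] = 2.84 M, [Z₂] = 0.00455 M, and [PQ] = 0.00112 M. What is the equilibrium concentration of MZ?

At equilibrium, Keq = [XY]²·[Z₂]²·[D] / ([MZ]·[PQ]·[DE]) = 0.231.
(0.0180)²·(0.00455)²·(2.84) / (([MZ])·(0.00112)·(0.00876)) = 0.231
[MZ] = 0.00841 M

[MZ] = 0.00841 M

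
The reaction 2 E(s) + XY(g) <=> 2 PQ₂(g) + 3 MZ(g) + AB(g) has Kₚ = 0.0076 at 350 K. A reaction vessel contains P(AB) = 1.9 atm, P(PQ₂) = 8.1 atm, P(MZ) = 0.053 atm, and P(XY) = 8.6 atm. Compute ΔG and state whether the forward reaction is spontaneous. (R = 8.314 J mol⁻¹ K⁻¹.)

ΔG = -3.66 kJ/mol; the forward reaction is spontaneous

(E is a pure solid — omitted from Qₚ.)
Qₚ = P(PQ₂)²·P(MZ)³·P(AB) / P(XY) = (8.1)²·(0.053)³·(1.9) / (8.6) = 0.00216
ΔG = RT ln(Qₚ/Kₚ) = (8.314 J mol⁻¹ K⁻¹)(350 K) × ln(0.00216/0.0076)
   = (2.910 kJ/mol)(-1.258) = -3.66 kJ/mol
ΔG < 0, so the forward reaction is spontaneous (proceeds forward).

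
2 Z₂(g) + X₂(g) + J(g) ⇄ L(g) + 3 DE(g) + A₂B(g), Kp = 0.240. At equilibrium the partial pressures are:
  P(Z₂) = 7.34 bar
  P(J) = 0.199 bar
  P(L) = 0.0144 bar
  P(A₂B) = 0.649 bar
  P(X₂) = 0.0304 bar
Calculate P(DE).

At equilibrium, Kp = P(L)·P(DE)³·P(A₂B) / (P(Z₂)²·P(X₂)·P(J)) = 0.240.
(0.0144)·(P(DE))³·(0.649) / ((7.34)²·(0.0304)·(0.199)) = 0.240
P(DE)³ = 8.37 ⇒ P(DE) = 2.03 bar

P(DE) = 2.03 bar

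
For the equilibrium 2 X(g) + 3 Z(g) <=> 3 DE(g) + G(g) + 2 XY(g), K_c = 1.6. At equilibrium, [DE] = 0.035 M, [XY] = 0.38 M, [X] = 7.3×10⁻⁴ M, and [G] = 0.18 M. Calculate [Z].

At equilibrium, K_c = [DE]³·[G]·[XY]² / ([X]²·[Z]³) = 1.6.
(0.035)³·(0.18)·(0.38)² / ((7.3×10⁻⁴)²·([Z])³) = 1.6
[Z]³ = 1.31 ⇒ [Z] = 1.1 M

[Z] = 1.1 M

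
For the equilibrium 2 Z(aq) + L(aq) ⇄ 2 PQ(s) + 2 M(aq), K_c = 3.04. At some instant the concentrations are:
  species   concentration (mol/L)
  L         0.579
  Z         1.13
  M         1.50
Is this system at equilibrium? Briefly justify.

yes, at equilibrium

(PQ is a pure solid — omitted from Q_c.)
Q_c = [M]² / ([Z]²·[L]) = (1.50)² / ((1.13)²·(0.579)) = 3.04
Q_c = 3.04 = K_c; the system is at equilibrium.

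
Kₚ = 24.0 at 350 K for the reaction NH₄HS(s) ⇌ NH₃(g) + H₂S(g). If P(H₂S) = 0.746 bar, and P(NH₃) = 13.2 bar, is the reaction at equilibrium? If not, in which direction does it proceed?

(NH₄HS is a pure solid — omitted from Qₚ.)
Qₚ = P(NH₃)·P(H₂S) = (13.2)·(0.746) = 9.85
Qₚ = 9.85 < Kₚ = 24.0, so the forward reaction proceeds.

toward products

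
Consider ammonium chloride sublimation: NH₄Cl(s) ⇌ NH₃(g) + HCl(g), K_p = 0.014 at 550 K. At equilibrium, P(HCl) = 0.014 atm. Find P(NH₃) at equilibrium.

P(NH₃) = 1.0 atm

(NH₄Cl is a pure solid — omitted from K_p.)
At equilibrium, K_p = P(NH₃)·P(HCl) = 0.014.
(P(NH₃))·(0.014) = 0.014
P(NH₃) = 1.00 = 1.0 atm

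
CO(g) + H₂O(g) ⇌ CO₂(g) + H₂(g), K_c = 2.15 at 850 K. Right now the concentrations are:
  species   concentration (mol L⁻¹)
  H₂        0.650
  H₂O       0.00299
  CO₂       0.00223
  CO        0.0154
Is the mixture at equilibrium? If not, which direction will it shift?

Q_c = [CO₂]·[H₂] / ([CO]·[H₂O]) = (0.00223)·(0.650) / ((0.0154)·(0.00299)) = 31.5
Q_c = 31.5 > K_c = 2.15: net reverse reaction.

no; Q > K, reaction proceeds in reverse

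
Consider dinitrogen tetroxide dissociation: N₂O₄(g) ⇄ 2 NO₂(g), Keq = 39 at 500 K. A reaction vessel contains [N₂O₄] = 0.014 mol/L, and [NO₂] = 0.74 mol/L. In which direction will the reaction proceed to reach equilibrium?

at equilibrium

Q = [NO₂]² / [N₂O₄] = (0.74)² / (0.014) = 39
Q = 39 = Keq, so the system is already at equilibrium.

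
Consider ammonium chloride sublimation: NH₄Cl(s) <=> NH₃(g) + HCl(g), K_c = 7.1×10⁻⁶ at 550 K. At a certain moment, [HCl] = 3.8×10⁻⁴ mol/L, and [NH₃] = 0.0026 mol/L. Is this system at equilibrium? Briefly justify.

(NH₄Cl is a pure solid — omitted from Q_c.)
Q_c = [NH₃]·[HCl] = (0.0026)·(3.8×10⁻⁴) = 9.9×10⁻⁷
Q_c = 9.9×10⁻⁷ < K_c = 7.1×10⁻⁶: net forward reaction.

no; Q < K, reaction proceeds forward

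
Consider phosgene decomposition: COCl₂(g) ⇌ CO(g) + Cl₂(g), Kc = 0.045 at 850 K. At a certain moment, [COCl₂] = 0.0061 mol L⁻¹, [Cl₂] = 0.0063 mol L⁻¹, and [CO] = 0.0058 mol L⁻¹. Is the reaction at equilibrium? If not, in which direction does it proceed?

Qc = [CO]·[Cl₂] / [COCl₂] = (0.0058)·(0.0063) / (0.0061) = 0.0060
Qc = 0.0060 < Kc = 0.045, so the forward reaction proceeds.

forward (toward products)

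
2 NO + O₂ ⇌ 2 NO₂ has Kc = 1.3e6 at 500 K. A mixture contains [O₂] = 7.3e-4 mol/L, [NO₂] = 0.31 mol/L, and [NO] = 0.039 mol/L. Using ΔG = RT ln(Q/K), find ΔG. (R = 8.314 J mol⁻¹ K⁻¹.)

Qc = [NO₂]² / ([NO]²·[O₂]) = (0.31)² / ((0.039)²·(7.3e-4)) = 86600
ΔG = RT ln(Qc/Kc) = (8.314 J mol⁻¹ K⁻¹)(500 K) × ln(86600/1.3e6)
   = (4.157 kJ/mol)(-2.709) = -11.3 kJ/mol
ΔG < 0, so the forward reaction is spontaneous (proceeds forward).

ΔG = -11.3 kJ/mol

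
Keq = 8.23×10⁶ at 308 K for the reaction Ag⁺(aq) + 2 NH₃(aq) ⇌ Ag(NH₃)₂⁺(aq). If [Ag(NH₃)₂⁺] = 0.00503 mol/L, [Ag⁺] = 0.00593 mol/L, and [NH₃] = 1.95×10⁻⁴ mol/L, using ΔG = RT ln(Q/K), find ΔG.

Q = [Ag(NH₃)₂⁺] / ([Ag⁺]·[NH₃]²) = (0.00503) / ((0.00593)·(1.95×10⁻⁴)²) = 2.23×10⁷
ΔG = RT ln(Q/Keq) = (8.314 J mol⁻¹ K⁻¹)(308 K) × ln(2.23×10⁷/8.23×10⁶)
   = (2.561 kJ/mol)(0.9968) = 2.55 kJ/mol
ΔG > 0, so the forward reaction is non-spontaneous (proceeds in reverse).

ΔG = 2.55 kJ/mol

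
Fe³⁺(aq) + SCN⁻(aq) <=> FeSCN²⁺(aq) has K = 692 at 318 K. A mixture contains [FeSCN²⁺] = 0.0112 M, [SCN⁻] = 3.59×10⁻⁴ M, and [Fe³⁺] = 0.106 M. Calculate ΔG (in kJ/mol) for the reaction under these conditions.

ΔG = -2.26 kJ/mol

Q = [FeSCN²⁺] / ([Fe³⁺]·[SCN⁻]) = (0.0112) / ((0.106)·(3.59×10⁻⁴)) = 294
ΔG = RT ln(Q/K) = (8.314 J mol⁻¹ K⁻¹)(318 K) × ln(294/692)
   = (2.644 kJ/mol)(-0.8560) = -2.26 kJ/mol
ΔG < 0, so the forward reaction is spontaneous (proceeds forward).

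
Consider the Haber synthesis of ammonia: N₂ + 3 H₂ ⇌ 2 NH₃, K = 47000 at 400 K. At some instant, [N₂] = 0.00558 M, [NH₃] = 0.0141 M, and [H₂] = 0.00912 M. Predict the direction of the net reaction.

neither direction; the system is at equilibrium

Q = [NH₃]² / ([N₂]·[H₂]³) = (0.0141)² / ((0.00558)·(0.00912)³) = 47000
Q = 47000 = K, so the system is already at equilibrium.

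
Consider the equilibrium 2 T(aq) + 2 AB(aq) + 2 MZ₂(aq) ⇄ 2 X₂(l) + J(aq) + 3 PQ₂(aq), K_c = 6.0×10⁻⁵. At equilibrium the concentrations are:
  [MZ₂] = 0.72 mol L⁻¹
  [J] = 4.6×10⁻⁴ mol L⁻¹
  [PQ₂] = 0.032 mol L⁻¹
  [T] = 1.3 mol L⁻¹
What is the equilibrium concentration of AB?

(X₂ is a pure liquid — omitted from K_c.)
At equilibrium, K_c = [J]·[PQ₂]³ / ([T]²·[AB]²·[MZ₂]²) = 6.0×10⁻⁵.
(4.6×10⁻⁴)·(0.032)³ / ((1.3)²·([AB])²·(0.72)²) = 6.0×10⁻⁵
[AB]² = 2.87×10⁻⁴ ⇒ [AB] = 0.017 mol L⁻¹

[AB] = 0.017 mol L⁻¹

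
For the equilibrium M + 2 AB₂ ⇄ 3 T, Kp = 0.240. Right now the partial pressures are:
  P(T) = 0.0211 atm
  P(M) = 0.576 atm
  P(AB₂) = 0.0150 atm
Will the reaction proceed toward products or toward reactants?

in the forward direction

Qp = P(T)³ / (P(M)·P(AB₂)²) = (0.0211)³ / ((0.576)·(0.0150)²) = 0.0725
Qp = 0.0725 < Kp = 0.240, so the forward reaction proceeds.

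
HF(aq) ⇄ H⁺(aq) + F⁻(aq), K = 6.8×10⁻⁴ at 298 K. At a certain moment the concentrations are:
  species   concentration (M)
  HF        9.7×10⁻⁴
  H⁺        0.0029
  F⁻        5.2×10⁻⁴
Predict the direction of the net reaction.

in the reverse direction

Q = [H⁺]·[F⁻] / [HF] = (0.0029)·(5.2×10⁻⁴) / (9.7×10⁻⁴) = 0.0016
Q = 0.0016 > K = 6.8×10⁻⁴, so the reverse reaction proceeds.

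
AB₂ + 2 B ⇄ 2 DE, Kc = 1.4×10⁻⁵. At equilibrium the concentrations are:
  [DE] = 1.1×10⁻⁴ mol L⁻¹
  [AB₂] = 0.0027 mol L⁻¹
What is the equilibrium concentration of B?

At equilibrium, Kc = [DE]² / ([AB₂]·[B]²) = 1.4×10⁻⁵.
(1.1×10⁻⁴)² / ((0.0027)·([B])²) = 1.4×10⁻⁵
[B]² = 0.320 ⇒ [B] = 0.57 mol L⁻¹

[B] = 0.57 mol L⁻¹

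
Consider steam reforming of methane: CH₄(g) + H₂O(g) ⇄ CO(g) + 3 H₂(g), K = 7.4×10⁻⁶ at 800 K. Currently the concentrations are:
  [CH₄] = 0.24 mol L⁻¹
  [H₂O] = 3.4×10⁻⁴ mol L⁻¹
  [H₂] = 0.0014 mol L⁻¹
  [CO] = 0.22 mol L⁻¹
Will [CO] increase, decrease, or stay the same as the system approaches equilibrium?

stay the same

Q = [CO]·[H₂]³ / ([CH₄]·[H₂O]) = (0.22)·(0.0014)³ / ((0.24)·(3.4×10⁻⁴)) = 7.4×10⁻⁶
Q = 7.4×10⁻⁶ = K; the system is at equilibrium.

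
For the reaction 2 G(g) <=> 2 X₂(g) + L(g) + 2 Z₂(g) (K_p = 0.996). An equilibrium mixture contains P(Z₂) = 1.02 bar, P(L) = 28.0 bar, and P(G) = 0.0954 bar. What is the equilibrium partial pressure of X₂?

P(X₂) = 0.0176 bar

At equilibrium, K_p = P(X₂)²·P(L)·P(Z₂)² / P(G)² = 0.996.
(P(X₂))²·(28.0)·(1.02)² / (0.0954)² = 0.996
P(X₂)² = 3.11×10⁻⁴ ⇒ P(X₂) = 0.0176 bar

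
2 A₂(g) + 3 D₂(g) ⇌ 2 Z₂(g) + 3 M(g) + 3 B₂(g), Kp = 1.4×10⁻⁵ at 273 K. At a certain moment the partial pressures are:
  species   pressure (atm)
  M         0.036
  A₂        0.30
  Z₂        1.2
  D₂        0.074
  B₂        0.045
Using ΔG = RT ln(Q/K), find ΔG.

ΔG = 5.64 kJ/mol

Qp = P(Z₂)²·P(M)³·P(B₂)³ / (P(A₂)²·P(D₂)³) = (1.2)²·(0.036)³·(0.045)³ / ((0.30)²·(0.074)³) = 1.68×10⁻⁴
ΔG = RT ln(Qp/Kp) = (8.314 J mol⁻¹ K⁻¹)(273 K) × ln(1.68×10⁻⁴/1.4×10⁻⁵)
   = (2.270 kJ/mol)(2.485) = 5.64 kJ/mol
ΔG > 0, so the forward reaction is non-spontaneous (proceeds in reverse).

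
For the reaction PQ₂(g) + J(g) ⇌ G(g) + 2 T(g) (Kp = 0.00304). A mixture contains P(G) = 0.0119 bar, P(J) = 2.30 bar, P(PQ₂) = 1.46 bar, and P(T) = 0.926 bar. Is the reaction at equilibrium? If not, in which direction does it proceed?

Qp = P(G)·P(T)² / (P(PQ₂)·P(J)) = (0.0119)·(0.926)² / ((1.46)·(2.30)) = 0.00304
Qp = 0.00304 = Kp, so the system is already at equilibrium.

at equilibrium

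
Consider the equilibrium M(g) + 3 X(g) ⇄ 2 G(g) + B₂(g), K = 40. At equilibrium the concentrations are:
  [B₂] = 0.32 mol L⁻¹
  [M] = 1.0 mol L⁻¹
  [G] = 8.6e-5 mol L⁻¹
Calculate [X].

[X] = 3.9e-4 mol L⁻¹

At equilibrium, K = [G]²·[B₂] / ([M]·[X]³) = 40.
(8.6e-5)²·(0.32) / ((1.0)·([X])³) = 40
[X]³ = 5.92e-11 ⇒ [X] = 3.9e-4 mol L⁻¹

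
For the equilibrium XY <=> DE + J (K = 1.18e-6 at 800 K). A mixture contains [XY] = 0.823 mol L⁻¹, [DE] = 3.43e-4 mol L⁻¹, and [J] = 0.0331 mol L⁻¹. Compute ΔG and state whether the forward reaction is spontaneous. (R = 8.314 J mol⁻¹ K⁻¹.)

Q = [DE]·[J] / [XY] = (3.43e-4)·(0.0331) / (0.823) = 1.38e-5
ΔG = RT ln(Q/K) = (8.314 J mol⁻¹ K⁻¹)(800 K) × ln(1.38e-5/1.18e-6)
   = (6.651 kJ/mol)(2.459) = 16.4 kJ/mol
ΔG > 0, so the forward reaction is non-spontaneous (proceeds in reverse).

ΔG = 16.4 kJ/mol; the forward reaction is non-spontaneous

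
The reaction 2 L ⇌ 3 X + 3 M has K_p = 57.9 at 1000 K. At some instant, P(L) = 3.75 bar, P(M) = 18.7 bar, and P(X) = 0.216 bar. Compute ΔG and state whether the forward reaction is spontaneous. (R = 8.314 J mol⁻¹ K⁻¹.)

ΔG = -20.9 kJ/mol; the forward reaction is spontaneous

Q_p = P(X)³·P(M)³ / P(L)² = (0.216)³·(18.7)³ / (3.75)² = 4.69
ΔG = RT ln(Q_p/K_p) = (8.314 J mol⁻¹ K⁻¹)(1000 K) × ln(4.69/57.9)
   = (8.314 kJ/mol)(-2.513) = -20.9 kJ/mol
ΔG < 0, so the forward reaction is spontaneous (proceeds forward).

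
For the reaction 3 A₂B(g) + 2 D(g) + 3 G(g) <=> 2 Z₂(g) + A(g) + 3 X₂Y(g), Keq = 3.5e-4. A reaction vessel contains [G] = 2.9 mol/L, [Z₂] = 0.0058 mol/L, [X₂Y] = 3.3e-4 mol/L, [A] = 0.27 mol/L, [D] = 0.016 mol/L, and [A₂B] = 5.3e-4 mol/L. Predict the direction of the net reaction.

no net change (already at equilibrium)

Q = [Z₂]²·[A]·[X₂Y]³ / ([A₂B]³·[D]²·[G]³) = (0.0058)²·(0.27)·(3.3e-4)³ / ((5.3e-4)³·(0.016)²·(2.9)³) = 3.5e-4
Q = 3.5e-4 = Keq, so the system is already at equilibrium.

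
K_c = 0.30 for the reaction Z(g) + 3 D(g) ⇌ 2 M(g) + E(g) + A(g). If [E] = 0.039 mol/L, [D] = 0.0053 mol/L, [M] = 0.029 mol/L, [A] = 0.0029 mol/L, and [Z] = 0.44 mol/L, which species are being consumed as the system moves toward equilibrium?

Q_c = [M]²·[E]·[A] / ([Z]·[D]³) = (0.029)²·(0.039)·(0.0029) / ((0.44)·(0.0053)³) = 1.5
Q_c = 1.5 > K_c = 0.30: net reverse reaction.

M, E, A (products)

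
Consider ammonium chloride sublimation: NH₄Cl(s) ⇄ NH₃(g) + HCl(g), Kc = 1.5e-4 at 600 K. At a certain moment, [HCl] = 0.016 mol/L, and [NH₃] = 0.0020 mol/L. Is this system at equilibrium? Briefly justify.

no; Q < K, reaction proceeds forward

(NH₄Cl is a pure solid — omitted from Qc.)
Qc = [NH₃]·[HCl] = (0.0020)·(0.016) = 3.2e-5
Qc = 3.2e-5 < Kc = 1.5e-4: net forward reaction.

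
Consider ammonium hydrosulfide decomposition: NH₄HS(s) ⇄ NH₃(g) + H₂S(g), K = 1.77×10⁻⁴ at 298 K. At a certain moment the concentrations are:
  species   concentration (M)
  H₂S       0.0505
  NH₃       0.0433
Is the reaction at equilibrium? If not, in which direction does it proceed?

to the left

(NH₄HS is a pure solid — omitted from Q.)
Q = [NH₃]·[H₂S] = (0.0433)·(0.0505) = 0.00219
Q = 0.00219 > K = 1.77×10⁻⁴, so the reverse reaction proceeds.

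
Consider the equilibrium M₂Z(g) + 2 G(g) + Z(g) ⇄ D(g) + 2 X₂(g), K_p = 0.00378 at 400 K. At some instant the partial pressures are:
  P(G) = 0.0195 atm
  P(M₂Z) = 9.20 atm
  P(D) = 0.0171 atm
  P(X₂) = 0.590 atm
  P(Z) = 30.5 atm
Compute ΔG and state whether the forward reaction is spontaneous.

Q_p = P(D)·P(X₂)² / (P(M₂Z)·P(G)²·P(Z)) = (0.0171)·(0.590)² / ((9.20)·(0.0195)²·(30.5)) = 0.0558
ΔG = RT ln(Q_p/K_p) = (8.314 J mol⁻¹ K⁻¹)(400 K) × ln(0.0558/0.00378)
   = (3.326 kJ/mol)(2.692) = 8.95 kJ/mol
ΔG > 0, so the forward reaction is non-spontaneous (proceeds in reverse).

ΔG = 8.95 kJ/mol; the forward reaction is non-spontaneous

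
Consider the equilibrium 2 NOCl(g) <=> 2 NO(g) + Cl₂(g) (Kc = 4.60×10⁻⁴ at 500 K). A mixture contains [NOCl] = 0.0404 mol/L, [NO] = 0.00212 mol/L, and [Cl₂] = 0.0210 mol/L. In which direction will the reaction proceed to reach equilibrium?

to the right

Qc = [NO]²·[Cl₂] / [NOCl]² = (0.00212)²·(0.0210) / (0.0404)² = 5.78×10⁻⁵
Qc = 5.78×10⁻⁵ < Kc = 4.60×10⁻⁴, so the forward reaction proceeds.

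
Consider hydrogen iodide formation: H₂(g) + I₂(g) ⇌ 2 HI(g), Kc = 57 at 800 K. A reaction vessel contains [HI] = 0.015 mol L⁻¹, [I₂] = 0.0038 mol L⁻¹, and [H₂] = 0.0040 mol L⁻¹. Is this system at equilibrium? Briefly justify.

Qc = [HI]² / ([H₂]·[I₂]) = (0.015)² / ((0.0040)·(0.0038)) = 15
Qc = 15 < Kc = 57: net forward reaction.

no; Q < K, reaction proceeds forward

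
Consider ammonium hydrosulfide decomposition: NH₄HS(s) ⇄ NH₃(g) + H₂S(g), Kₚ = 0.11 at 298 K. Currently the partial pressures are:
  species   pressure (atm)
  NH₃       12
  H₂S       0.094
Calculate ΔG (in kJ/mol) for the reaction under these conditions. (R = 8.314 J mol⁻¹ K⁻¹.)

ΔG = 5.77 kJ/mol

(NH₄HS is a pure solid — omitted from Qₚ.)
Qₚ = P(NH₃)·P(H₂S) = (12)·(0.094) = 1.13
ΔG = RT ln(Qₚ/Kₚ) = (8.314 J mol⁻¹ K⁻¹)(298 K) × ln(1.13/0.11)
   = (2.478 kJ/mol)(2.329) = 5.77 kJ/mol
ΔG > 0, so the forward reaction is non-spontaneous (proceeds in reverse).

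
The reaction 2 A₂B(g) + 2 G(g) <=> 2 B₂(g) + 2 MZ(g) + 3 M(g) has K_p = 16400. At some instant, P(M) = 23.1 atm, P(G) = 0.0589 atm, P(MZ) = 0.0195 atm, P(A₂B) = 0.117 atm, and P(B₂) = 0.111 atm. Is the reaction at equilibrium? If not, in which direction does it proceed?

Q_p = P(B₂)²·P(MZ)²·P(M)³ / (P(A₂B)²·P(G)²) = (0.111)²·(0.0195)²·(23.1)³ / ((0.117)²·(0.0589)²) = 1220
Q_p = 1220 < K_p = 16400, so the forward reaction proceeds.

forward (toward products)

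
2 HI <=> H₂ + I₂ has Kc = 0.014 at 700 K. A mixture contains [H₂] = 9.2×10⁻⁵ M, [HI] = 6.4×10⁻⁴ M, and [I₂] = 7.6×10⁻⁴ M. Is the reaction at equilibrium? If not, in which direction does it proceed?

Qc = [H₂]·[I₂] / [HI]² = (9.2×10⁻⁵)·(7.6×10⁻⁴) / (6.4×10⁻⁴)² = 0.17
Qc = 0.17 > Kc = 0.014, so the reverse reaction proceeds.

toward reactants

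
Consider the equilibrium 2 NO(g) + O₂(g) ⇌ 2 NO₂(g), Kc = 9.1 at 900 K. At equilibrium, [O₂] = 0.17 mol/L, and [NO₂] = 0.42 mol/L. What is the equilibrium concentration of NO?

At equilibrium, Kc = [NO₂]² / ([NO]²·[O₂]) = 9.1.
(0.42)² / (([NO])²·(0.17)) = 9.1
[NO]² = 0.114 ⇒ [NO] = 0.34 mol/L

[NO] = 0.34 mol/L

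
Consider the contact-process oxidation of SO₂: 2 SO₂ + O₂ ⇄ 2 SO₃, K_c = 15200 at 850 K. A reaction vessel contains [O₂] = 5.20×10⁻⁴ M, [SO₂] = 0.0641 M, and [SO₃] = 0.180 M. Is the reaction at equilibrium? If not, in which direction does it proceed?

at equilibrium

Q_c = [SO₃]² / ([SO₂]²·[O₂]) = (0.180)² / ((0.0641)²·(5.20×10⁻⁴)) = 15200
Q_c = 15200 = K_c, so the system is already at equilibrium.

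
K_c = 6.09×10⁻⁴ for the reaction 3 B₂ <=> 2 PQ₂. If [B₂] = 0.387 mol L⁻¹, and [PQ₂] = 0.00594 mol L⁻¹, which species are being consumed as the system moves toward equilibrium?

none (at equilibrium)

Q_c = [PQ₂]² / [B₂]³ = (0.00594)² / (0.387)³ = 6.09×10⁻⁴
Q_c = 6.09×10⁻⁴ = K_c; the system is at equilibrium.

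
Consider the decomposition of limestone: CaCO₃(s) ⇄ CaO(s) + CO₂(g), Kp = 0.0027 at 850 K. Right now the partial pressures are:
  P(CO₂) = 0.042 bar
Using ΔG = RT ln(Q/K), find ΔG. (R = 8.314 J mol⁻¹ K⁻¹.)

(CaCO₃, CaO are pure solids — omitted from Qp.)
Qp = P(CO₂) = 0.0420
ΔG = RT ln(Qp/Kp) = (8.314 J mol⁻¹ K⁻¹)(850 K) × ln(0.0420/0.0027)
   = (7.067 kJ/mol)(2.744) = 19.4 kJ/mol
ΔG > 0, so the forward reaction is non-spontaneous (proceeds in reverse).

ΔG = 19.4 kJ/mol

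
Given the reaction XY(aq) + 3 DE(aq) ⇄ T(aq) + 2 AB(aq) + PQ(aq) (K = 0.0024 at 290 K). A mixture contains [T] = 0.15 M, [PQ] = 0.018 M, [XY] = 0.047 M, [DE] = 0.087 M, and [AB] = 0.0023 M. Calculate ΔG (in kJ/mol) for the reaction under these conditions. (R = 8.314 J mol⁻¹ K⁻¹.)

ΔG = -3.98 kJ/mol

Q = [T]·[AB]²·[PQ] / ([XY]·[DE]³) = (0.15)·(0.0023)²·(0.018) / ((0.047)·(0.087)³) = 4.61×10⁻⁴
ΔG = RT ln(Q/K) = (8.314 J mol⁻¹ K⁻¹)(290 K) × ln(4.61×10⁻⁴/0.0024)
   = (2.411 kJ/mol)(-1.650) = -3.98 kJ/mol
ΔG < 0, so the forward reaction is spontaneous (proceeds forward).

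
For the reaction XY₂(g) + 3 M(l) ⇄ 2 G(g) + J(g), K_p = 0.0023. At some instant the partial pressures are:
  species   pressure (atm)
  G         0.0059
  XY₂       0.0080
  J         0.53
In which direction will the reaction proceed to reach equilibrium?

no net change (already at equilibrium)

(M is a pure liquid — omitted from Q_p.)
Q_p = P(G)²·P(J) / P(XY₂) = (0.0059)²·(0.53) / (0.0080) = 0.0023
Q_p = 0.0023 = K_p, so the system is already at equilibrium.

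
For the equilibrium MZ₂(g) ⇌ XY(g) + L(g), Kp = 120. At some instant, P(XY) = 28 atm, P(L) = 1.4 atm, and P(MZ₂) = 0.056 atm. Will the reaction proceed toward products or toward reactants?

in the reverse direction

Qp = P(XY)·P(L) / P(MZ₂) = (28)·(1.4) / (0.056) = 700
Qp = 700 > Kp = 120, so the reverse reaction proceeds.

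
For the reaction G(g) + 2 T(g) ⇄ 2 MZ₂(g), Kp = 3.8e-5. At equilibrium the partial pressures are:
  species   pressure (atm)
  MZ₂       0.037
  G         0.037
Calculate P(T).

P(T) = 31 atm

At equilibrium, Kp = P(MZ₂)² / (P(G)·P(T)²) = 3.8e-5.
(0.037)² / ((0.037)·(P(T))²) = 3.8e-5
P(T)² = 974 ⇒ P(T) = 31 atm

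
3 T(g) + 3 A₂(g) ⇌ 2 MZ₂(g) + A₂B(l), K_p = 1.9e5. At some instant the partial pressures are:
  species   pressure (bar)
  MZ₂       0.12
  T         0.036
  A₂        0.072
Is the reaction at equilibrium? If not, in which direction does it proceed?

toward reactants

(A₂B is a pure liquid — omitted from Q_p.)
Q_p = P(MZ₂)² / (P(T)³·P(A₂)³) = (0.12)² / ((0.036)³·(0.072)³) = 8.3e5
Q_p = 8.3e5 > K_p = 1.9e5, so the reverse reaction proceeds.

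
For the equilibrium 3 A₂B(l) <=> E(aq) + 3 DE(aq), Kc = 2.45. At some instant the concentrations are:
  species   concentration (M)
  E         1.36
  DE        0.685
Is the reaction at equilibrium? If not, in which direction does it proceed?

(A₂B is a pure liquid — omitted from Qc.)
Qc = [E]·[DE]³ = (1.36)·(0.685)³ = 0.437
Qc = 0.437 < Kc = 2.45, so the forward reaction proceeds.

to the right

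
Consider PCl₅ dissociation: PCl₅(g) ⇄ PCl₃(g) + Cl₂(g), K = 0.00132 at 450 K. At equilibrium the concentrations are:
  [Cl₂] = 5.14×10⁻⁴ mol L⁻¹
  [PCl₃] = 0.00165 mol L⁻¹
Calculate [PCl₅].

[PCl₅] = 6.43×10⁻⁴ mol L⁻¹

At equilibrium, K = [PCl₃]·[Cl₂] / [PCl₅] = 0.00132.
(0.00165)·(5.14×10⁻⁴) / ([PCl₅]) = 0.00132
[PCl₅] = 6.43×10⁻⁴ mol L⁻¹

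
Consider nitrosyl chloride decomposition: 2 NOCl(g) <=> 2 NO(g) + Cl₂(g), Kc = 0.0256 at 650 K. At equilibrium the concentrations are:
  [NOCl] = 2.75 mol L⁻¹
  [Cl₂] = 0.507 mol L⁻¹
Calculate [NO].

At equilibrium, Kc = [NO]²·[Cl₂] / [NOCl]² = 0.0256.
([NO])²·(0.507) / (2.75)² = 0.0256
[NO]² = 0.382 ⇒ [NO] = 0.618 mol L⁻¹

[NO] = 0.618 mol L⁻¹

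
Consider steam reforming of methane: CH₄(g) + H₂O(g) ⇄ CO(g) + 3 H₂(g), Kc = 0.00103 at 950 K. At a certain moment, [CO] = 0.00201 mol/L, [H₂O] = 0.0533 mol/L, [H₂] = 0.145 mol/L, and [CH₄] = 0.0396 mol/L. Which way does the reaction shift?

Qc = [CO]·[H₂]³ / ([CH₄]·[H₂O]) = (0.00201)·(0.145)³ / ((0.0396)·(0.0533)) = 0.00290
Qc = 0.00290 > Kc = 0.00103, so the reverse reaction proceeds.

reverse (toward reactants)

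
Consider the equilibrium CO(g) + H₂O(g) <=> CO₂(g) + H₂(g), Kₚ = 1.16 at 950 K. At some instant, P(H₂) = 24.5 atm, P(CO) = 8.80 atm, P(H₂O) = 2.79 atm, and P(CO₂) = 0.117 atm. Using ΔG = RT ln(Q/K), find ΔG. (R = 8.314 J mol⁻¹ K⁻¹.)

ΔG = -18.1 kJ/mol

Qₚ = P(CO₂)·P(H₂) / (P(CO)·P(H₂O)) = (0.117)·(24.5) / ((8.80)·(2.79)) = 0.117
ΔG = RT ln(Qₚ/Kₚ) = (8.314 J mol⁻¹ K⁻¹)(950 K) × ln(0.117/1.16)
   = (7.898 kJ/mol)(-2.294) = -18.1 kJ/mol
ΔG < 0, so the forward reaction is spontaneous (proceeds forward).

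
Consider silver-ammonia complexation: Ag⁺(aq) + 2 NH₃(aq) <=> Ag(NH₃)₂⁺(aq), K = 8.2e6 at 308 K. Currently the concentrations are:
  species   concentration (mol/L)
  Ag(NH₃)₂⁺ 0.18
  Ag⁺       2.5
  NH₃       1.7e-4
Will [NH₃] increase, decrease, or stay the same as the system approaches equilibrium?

Q = [Ag(NH₃)₂⁺] / ([Ag⁺]·[NH₃]²) = (0.18) / ((2.5)·(1.7e-4)²) = 2.5e6
Q = 2.5e6 < K = 8.2e6: net forward reaction.
NH₃ is a reactant, so it decreases.

decrease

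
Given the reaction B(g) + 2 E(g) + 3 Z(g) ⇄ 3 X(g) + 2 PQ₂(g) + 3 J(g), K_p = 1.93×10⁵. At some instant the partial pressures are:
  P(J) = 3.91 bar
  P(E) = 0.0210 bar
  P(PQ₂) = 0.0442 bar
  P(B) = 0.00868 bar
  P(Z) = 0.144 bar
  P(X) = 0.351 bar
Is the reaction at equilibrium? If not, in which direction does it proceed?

to the left

Q_p = P(X)³·P(PQ₂)²·P(J)³ / (P(B)·P(E)²·P(Z)³) = (0.351)³·(0.0442)²·(3.91)³ / ((0.00868)·(0.0210)²·(0.144)³) = 4.42×10⁵
Q_p = 4.42×10⁵ > K_p = 1.93×10⁵, so the reverse reaction proceeds.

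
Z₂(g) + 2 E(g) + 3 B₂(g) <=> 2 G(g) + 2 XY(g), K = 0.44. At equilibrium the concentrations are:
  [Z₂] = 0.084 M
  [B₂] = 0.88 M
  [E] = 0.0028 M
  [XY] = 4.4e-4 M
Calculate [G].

[G] = 1.0 M

At equilibrium, K = [G]²·[XY]² / ([Z₂]·[E]²·[B₂]³) = 0.44.
([G])²·(4.4e-4)² / ((0.084)·(0.0028)²·(0.88)³) = 0.44
[G]² = 1.02 ⇒ [G] = 1.0 M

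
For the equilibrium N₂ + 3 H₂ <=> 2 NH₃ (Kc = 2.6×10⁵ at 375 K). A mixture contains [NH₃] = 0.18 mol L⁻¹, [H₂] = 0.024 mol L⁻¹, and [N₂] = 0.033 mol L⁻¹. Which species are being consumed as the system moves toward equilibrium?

N₂, H₂ (reactants)

Qc = [NH₃]² / ([N₂]·[H₂]³) = (0.18)² / ((0.033)·(0.024)³) = 71000
Qc = 71000 < Kc = 2.6×10⁵: net forward reaction.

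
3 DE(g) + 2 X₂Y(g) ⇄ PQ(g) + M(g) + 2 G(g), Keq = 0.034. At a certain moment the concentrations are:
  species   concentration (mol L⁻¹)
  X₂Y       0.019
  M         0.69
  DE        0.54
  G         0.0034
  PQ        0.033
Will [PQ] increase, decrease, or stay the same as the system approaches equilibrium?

increase

Q = [PQ]·[M]·[G]² / ([DE]³·[X₂Y]²) = (0.033)·(0.69)·(0.0034)² / ((0.54)³·(0.019)²) = 0.0046
Q = 0.0046 < Keq = 0.034: net forward reaction.
PQ is a product, so it increases.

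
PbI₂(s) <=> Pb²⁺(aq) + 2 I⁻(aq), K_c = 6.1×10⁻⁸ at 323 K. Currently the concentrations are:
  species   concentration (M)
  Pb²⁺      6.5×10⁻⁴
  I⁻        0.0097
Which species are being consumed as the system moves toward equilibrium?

none (at equilibrium)

(PbI₂ is a pure solid — omitted from Q_c.)
Q_c = [Pb²⁺]·[I⁻]² = (6.5×10⁻⁴)·(0.0097)² = 6.1×10⁻⁸
Q_c = 6.1×10⁻⁸ = K_c; the system is at equilibrium.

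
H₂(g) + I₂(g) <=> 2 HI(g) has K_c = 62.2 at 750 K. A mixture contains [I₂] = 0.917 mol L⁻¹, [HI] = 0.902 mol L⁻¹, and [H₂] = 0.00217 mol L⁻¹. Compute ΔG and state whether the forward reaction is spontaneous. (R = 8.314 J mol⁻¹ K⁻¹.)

Q_c = [HI]² / ([H₂]·[I₂]) = (0.902)² / ((0.00217)·(0.917)) = 409
ΔG = RT ln(Q_c/K_c) = (8.314 J mol⁻¹ K⁻¹)(750 K) × ln(409/62.2)
   = (6.236 kJ/mol)(1.883) = 11.7 kJ/mol
ΔG > 0, so the forward reaction is non-spontaneous (proceeds in reverse).

ΔG = 11.7 kJ/mol; the forward reaction is non-spontaneous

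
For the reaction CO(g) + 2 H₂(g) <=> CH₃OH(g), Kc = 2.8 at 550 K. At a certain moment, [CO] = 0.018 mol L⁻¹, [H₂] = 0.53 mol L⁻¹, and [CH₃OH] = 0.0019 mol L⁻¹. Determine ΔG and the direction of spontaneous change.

ΔG = -9.18 kJ/mol; the forward reaction is spontaneous

Qc = [CH₃OH] / ([CO]·[H₂]²) = (0.0019) / ((0.018)·(0.53)²) = 0.376
ΔG = RT ln(Qc/Kc) = (8.314 J mol⁻¹ K⁻¹)(550 K) × ln(0.376/2.8)
   = (4.573 kJ/mol)(-2.008) = -9.18 kJ/mol
ΔG < 0, so the forward reaction is spontaneous (proceeds forward).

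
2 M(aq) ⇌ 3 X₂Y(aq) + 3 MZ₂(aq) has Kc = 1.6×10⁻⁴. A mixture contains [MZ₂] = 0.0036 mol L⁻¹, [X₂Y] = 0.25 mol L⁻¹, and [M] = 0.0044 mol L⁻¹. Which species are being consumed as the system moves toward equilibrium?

Qc = [X₂Y]³·[MZ₂]³ / [M]² = (0.25)³·(0.0036)³ / (0.0044)² = 3.8×10⁻⁵
Qc = 3.8×10⁻⁵ < Kc = 1.6×10⁻⁴: net forward reaction.

M (reactants)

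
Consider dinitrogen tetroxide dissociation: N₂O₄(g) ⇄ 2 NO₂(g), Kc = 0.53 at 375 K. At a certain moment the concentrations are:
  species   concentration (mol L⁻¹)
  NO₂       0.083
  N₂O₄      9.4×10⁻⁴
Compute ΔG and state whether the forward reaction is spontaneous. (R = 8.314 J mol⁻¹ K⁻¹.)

Qc = [NO₂]² / [N₂O₄] = (0.083)² / (9.4×10⁻⁴) = 7.33
ΔG = RT ln(Qc/Kc) = (8.314 J mol⁻¹ K⁻¹)(375 K) × ln(7.33/0.53)
   = (3.118 kJ/mol)(2.627) = 8.19 kJ/mol
ΔG > 0, so the forward reaction is non-spontaneous (proceeds in reverse).

ΔG = 8.19 kJ/mol; the forward reaction is non-spontaneous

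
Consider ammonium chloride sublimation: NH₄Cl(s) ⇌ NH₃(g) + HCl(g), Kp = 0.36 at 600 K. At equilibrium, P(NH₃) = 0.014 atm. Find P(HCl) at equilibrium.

P(HCl) = 26 atm

(NH₄Cl is a pure solid — omitted from Kp.)
At equilibrium, Kp = P(NH₃)·P(HCl) = 0.36.
(0.014)·(P(HCl)) = 0.36
P(HCl) = 25.7 = 26 atm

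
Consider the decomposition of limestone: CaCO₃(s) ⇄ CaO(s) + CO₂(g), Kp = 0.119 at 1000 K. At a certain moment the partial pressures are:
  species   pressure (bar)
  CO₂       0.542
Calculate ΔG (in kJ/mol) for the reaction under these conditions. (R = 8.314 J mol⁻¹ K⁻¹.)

ΔG = 12.6 kJ/mol

(CaCO₃, CaO are pure solids — omitted from Qp.)
Qp = P(CO₂) = 0.542
ΔG = RT ln(Qp/Kp) = (8.314 J mol⁻¹ K⁻¹)(1000 K) × ln(0.542/0.119)
   = (8.314 kJ/mol)(1.516) = 12.6 kJ/mol
ΔG > 0, so the forward reaction is non-spontaneous (proceeds in reverse).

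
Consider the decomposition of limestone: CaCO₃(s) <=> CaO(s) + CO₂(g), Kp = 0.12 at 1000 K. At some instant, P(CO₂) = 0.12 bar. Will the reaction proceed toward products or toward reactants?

(CaCO₃, CaO are pure solids — omitted from Qp.)
Qp = P(CO₂) = 0.12
Qp = 0.12 = Kp, so the system is already at equilibrium.

no net change (already at equilibrium)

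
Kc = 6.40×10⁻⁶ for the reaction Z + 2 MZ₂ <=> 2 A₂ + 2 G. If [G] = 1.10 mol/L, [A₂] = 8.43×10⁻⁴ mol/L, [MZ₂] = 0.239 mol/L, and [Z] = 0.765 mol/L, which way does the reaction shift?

toward reactants

Qc = [A₂]²·[G]² / ([Z]·[MZ₂]²) = (8.43×10⁻⁴)²·(1.10)² / ((0.765)·(0.239)²) = 1.97×10⁻⁵
Qc = 1.97×10⁻⁵ > Kc = 6.40×10⁻⁶, so the reverse reaction proceeds.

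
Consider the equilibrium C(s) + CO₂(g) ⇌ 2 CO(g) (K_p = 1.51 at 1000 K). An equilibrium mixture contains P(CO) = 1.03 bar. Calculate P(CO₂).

(C is a pure solid — omitted from K_p.)
At equilibrium, K_p = P(CO)² / P(CO₂) = 1.51.
(1.03)² / (P(CO₂)) = 1.51
P(CO₂) = 0.703 bar

P(CO₂) = 0.703 bar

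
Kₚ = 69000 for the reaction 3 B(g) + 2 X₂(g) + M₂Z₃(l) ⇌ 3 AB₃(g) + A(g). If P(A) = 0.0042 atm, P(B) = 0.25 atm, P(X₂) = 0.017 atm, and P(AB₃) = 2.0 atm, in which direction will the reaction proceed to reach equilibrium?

toward products

(M₂Z₃ is a pure liquid — omitted from Qₚ.)
Qₚ = P(AB₃)³·P(A) / (P(B)³·P(X₂)²) = (2.0)³·(0.0042) / ((0.25)³·(0.017)²) = 7400
Qₚ = 7400 < Kₚ = 69000, so the forward reaction proceeds.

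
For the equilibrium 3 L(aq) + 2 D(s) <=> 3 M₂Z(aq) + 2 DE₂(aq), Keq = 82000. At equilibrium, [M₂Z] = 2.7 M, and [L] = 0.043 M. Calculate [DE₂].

[DE₂] = 0.58 M

(D is a pure solid — omitted from Keq.)
At equilibrium, Keq = [M₂Z]³·[DE₂]² / [L]³ = 82000.
(2.7)³·([DE₂])² / (0.043)³ = 82000
[DE₂]² = 0.331 ⇒ [DE₂] = 0.58 M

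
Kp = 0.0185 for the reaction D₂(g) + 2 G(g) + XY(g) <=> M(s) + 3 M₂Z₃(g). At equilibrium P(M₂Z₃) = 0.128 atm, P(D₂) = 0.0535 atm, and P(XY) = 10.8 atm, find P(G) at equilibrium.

P(G) = 0.443 atm

(M is a pure solid — omitted from Kp.)
At equilibrium, Kp = P(M₂Z₃)³ / (P(D₂)·P(G)²·P(XY)) = 0.0185.
(0.128)³ / ((0.0535)·(P(G))²·(10.8)) = 0.0185
P(G)² = 0.196 ⇒ P(G) = 0.443 atm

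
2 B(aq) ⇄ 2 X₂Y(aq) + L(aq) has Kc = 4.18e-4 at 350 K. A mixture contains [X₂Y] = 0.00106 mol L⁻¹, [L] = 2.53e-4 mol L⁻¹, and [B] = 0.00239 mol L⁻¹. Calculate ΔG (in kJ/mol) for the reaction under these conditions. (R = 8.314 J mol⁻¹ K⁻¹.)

ΔG = -6.19 kJ/mol

Qc = [X₂Y]²·[L] / [B]² = (0.00106)²·(2.53e-4) / (0.00239)² = 4.98e-5
ΔG = RT ln(Qc/Kc) = (8.314 J mol⁻¹ K⁻¹)(350 K) × ln(4.98e-5/4.18e-4)
   = (2.910 kJ/mol)(-2.127) = -6.19 kJ/mol
ΔG < 0, so the forward reaction is spontaneous (proceeds forward).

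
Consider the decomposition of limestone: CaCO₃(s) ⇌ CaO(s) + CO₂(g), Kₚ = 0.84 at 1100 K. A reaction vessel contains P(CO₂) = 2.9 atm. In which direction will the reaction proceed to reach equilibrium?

to the left

(CaCO₃, CaO are pure solids — omitted from Qₚ.)
Qₚ = P(CO₂) = 2.9
Qₚ = 2.9 > Kₚ = 0.84, so the reverse reaction proceeds.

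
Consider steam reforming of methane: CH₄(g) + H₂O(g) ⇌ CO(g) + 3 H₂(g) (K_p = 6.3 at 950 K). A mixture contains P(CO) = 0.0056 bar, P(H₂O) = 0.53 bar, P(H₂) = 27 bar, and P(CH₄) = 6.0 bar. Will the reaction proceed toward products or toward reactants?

in the reverse direction

Q_p = P(CO)·P(H₂)³ / (P(CH₄)·P(H₂O)) = (0.0056)·(27)³ / ((6.0)·(0.53)) = 35
Q_p = 35 > K_p = 6.3, so the reverse reaction proceeds.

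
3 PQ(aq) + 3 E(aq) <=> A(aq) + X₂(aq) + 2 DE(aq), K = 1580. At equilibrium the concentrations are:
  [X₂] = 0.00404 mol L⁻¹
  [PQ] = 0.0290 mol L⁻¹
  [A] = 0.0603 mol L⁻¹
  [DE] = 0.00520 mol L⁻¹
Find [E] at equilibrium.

[E] = 0.00555 mol L⁻¹

At equilibrium, K = [A]·[X₂]·[DE]² / ([PQ]³·[E]³) = 1580.
(0.0603)·(0.00404)·(0.00520)² / ((0.0290)³·([E])³) = 1580
[E]³ = 1.71×10⁻⁷ ⇒ [E] = 0.00555 mol L⁻¹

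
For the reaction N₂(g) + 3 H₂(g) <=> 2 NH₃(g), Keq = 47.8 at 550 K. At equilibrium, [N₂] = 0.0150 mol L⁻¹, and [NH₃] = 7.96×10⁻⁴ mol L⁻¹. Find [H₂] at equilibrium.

At equilibrium, Keq = [NH₃]² / ([N₂]·[H₂]³) = 47.8.
(7.96×10⁻⁴)² / ((0.0150)·([H₂])³) = 47.8
[H₂]³ = 8.84×10⁻⁷ ⇒ [H₂] = 0.00960 mol L⁻¹

[H₂] = 0.00960 mol L⁻¹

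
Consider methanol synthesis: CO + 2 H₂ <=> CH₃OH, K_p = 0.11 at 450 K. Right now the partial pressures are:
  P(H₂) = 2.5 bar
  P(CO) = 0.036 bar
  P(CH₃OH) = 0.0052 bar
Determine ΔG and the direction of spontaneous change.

ΔG = -5.84 kJ/mol; the forward reaction is spontaneous

Q_p = P(CH₃OH) / (P(CO)·P(H₂)²) = (0.0052) / ((0.036)·(2.5)²) = 0.0231
ΔG = RT ln(Q_p/K_p) = (8.314 J mol⁻¹ K⁻¹)(450 K) × ln(0.0231/0.11)
   = (3.741 kJ/mol)(-1.561) = -5.84 kJ/mol
ΔG < 0, so the forward reaction is spontaneous (proceeds forward).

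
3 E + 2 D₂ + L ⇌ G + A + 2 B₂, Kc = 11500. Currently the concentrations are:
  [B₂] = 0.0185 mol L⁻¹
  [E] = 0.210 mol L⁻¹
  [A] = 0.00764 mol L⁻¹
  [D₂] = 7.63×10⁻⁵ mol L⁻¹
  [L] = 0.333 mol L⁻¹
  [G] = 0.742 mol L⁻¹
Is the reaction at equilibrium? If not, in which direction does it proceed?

Qc = [G]·[A]·[B₂]² / ([E]³·[D₂]²·[L]) = (0.742)·(0.00764)·(0.0185)² / ((0.210)³·(7.63×10⁻⁵)²·(0.333)) = 1.08×10⁵
Qc = 1.08×10⁵ > Kc = 11500, so the reverse reaction proceeds.

toward reactants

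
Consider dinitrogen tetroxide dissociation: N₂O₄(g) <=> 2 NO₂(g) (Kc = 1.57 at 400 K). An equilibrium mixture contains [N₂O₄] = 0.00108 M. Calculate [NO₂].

At equilibrium, Kc = [NO₂]² / [N₂O₄] = 1.57.
([NO₂])² / (0.00108) = 1.57
[NO₂]² = 0.00170 ⇒ [NO₂] = 0.0412 M

[NO₂] = 0.0412 M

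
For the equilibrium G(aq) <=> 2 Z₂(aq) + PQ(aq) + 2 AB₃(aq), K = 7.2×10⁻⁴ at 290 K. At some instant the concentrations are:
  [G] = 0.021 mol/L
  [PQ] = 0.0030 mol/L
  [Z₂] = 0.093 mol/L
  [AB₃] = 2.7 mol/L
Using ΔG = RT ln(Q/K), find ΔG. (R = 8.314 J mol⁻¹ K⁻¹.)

ΔG = 6.09 kJ/mol

Q = [Z₂]²·[PQ]·[AB₃]² / [G] = (0.093)²·(0.0030)·(2.7)² / (0.021) = 0.00901
ΔG = RT ln(Q/K) = (8.314 J mol⁻¹ K⁻¹)(290 K) × ln(0.00901/7.2×10⁻⁴)
   = (2.411 kJ/mol)(2.527) = 6.09 kJ/mol
ΔG > 0, so the forward reaction is non-spontaneous (proceeds in reverse).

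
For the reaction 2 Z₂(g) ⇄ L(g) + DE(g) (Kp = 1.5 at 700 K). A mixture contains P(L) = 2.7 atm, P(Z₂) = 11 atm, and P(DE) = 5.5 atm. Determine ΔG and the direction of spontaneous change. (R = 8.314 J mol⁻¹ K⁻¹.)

Qp = P(L)·P(DE) / P(Z₂)² = (2.7)·(5.5) / (11)² = 0.123
ΔG = RT ln(Qp/Kp) = (8.314 J mol⁻¹ K⁻¹)(700 K) × ln(0.123/1.5)
   = (5.820 kJ/mol)(-2.501) = -14.6 kJ/mol
ΔG < 0, so the forward reaction is spontaneous (proceeds forward).

ΔG = -14.6 kJ/mol; the forward reaction is spontaneous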